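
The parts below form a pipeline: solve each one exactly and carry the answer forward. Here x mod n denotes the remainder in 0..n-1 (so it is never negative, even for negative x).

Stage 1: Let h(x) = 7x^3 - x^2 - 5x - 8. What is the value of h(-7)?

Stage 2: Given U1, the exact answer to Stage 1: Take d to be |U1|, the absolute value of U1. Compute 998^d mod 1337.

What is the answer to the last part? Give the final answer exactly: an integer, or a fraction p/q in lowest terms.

632

Stage 1: 7*(-7)^3 - 1*(-7)^2 - 5*(-7)^1 - 8 = (-2401) + (-49) + (35) + (-8) = -2423; answer -2423
Stage 2: U1 = -2423; d = 2423; squarings mod 1337: 998^1=998, 998^2=1276, 998^4=1047, 998^8=1206, 998^16=1117, 998^32=268, 998^64=963, 998^128=828, 998^256=1040, 998^512=1304, 998^1024=1089, 998^2048=2; 998^2423 = 998^1 * 998^2 * 998^4 * 998^16 * 998^32 * 998^64 * 998^256 * 998^2048 = 632 (mod 1337); answer 632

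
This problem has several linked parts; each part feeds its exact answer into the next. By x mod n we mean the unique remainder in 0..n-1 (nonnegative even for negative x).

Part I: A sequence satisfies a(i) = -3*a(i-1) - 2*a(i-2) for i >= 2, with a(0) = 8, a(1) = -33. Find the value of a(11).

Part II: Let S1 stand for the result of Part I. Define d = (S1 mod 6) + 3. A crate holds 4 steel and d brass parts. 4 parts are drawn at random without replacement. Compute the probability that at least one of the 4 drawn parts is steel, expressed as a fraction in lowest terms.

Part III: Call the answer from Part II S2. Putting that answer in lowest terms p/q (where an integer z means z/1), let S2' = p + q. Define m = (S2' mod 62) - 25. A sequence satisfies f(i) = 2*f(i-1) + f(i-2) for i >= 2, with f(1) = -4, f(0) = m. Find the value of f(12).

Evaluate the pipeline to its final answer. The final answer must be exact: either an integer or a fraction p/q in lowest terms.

-43958

Part I: a(2) = -3*(-33) - 2*(8) = 83; iterating: a(2)=83, a(3)=-183, a(4)=383, a(5)=-783, a(6)=1583, a(7)=-3183, a(8)=6383, a(9)=-12783, a(10)=25583, a(11)=-51183; answer -51183
Part II: S1 = -51183; d = 6; total draws C(10,4) = 210; complement C(6,4) = 15; favorable 210 - 15 = 195; P = 13/14; answer 13/14
Part III: S2 = 13/14; threaded value p + q = 27; m = 2; f(2) = 2*(-4) + 1*(2) = -6; iterating: f(2)=-6, f(3)=-16, f(4)=-38, f(5)=-92, f(6)=-222, f(7)=-536, f(8)=-1294, f(9)=-3124, f(10)=-7542, f(11)=-18208, f(12)=-43958; answer -43958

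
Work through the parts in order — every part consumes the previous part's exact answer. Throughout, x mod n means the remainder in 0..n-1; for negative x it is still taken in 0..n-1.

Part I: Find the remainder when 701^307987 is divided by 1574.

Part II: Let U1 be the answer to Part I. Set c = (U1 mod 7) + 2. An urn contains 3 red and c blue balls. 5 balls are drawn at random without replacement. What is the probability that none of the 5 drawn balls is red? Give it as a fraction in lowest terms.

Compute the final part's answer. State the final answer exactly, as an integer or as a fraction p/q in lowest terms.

1/12

Part I: squarings mod 1574: 701^1=701, 701^2=313, 701^4=381, 701^8=353, 701^16=263, 701^32=1487, 701^64=1273, 701^128=883, 701^256=559, 701^512=829, 701^1024=977, 701^2048=685, 701^4096=173, 701^8192=23, 701^16384=529, 701^32768=1243, 701^65536=955, 701^131072=679, 701^262144=1433; 701^307987 = 701^1 * 701^2 * 701^16 * 701^256 * 701^512 * 701^4096 * 701^8192 * 701^32768 * 701^262144 = 523 (mod 1574); answer 523
Part II: U1 = 523; c = 7; total draws C(10,5) = 252; favorable C(7,5) = 21; P = 1/12; answer 1/12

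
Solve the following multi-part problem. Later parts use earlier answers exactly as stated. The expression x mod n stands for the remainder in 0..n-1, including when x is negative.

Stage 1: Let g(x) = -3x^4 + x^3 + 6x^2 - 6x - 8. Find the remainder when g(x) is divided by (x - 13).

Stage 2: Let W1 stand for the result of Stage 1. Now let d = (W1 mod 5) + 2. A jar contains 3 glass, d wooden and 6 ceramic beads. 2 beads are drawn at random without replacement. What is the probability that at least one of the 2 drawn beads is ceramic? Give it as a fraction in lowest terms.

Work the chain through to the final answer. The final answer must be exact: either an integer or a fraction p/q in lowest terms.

Stage 1: remainder = value at the root: -3*(13)^4 + 1*(13)^3 + 6*(13)^2 - 6*(13)^1 - 8 = (-85683) + (2197) + (1014) + (-78) + (-8) = -82558; answer -82558
Stage 2: W1 = -82558; d = 4; total draws C(13,2) = 78; complement C(7,2) = 21; favorable 78 - 21 = 57; P = 19/26; answer 19/26

19/26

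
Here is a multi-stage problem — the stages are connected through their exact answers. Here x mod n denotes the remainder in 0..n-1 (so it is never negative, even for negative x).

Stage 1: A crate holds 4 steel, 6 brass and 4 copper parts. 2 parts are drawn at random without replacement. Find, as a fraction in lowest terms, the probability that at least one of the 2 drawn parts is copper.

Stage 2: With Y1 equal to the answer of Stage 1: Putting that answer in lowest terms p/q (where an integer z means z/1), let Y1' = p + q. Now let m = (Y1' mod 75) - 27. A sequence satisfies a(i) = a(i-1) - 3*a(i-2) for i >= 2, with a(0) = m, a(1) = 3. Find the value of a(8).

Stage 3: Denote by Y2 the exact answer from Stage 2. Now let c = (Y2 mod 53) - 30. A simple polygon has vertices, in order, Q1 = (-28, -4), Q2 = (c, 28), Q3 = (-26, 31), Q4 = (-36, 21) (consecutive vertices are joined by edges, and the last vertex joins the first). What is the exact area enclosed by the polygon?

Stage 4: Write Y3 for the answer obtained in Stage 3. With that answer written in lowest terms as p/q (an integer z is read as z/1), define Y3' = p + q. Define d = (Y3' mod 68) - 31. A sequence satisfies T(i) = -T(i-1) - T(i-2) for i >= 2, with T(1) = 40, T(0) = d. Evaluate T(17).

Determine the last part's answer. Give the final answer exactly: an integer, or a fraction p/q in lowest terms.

-13

Stage 1: total draws C(14,2) = 91; complement C(10,2) = 45; favorable 91 - 45 = 46; P = 46/91; answer 46/91
Stage 2: Y1 = 46/91; threaded value p + q = 137; m = 35; a(2) = 1*(3) - 3*(35) = -102; iterating: a(2)=-102, a(3)=-111, a(4)=195, a(5)=528, a(6)=-57, a(7)=-1641, a(8)=-1470; answer -1470
Stage 3: Y2 = -1470; c = -16; cross terms: (-28*28 - -16*-4)=-848, (-16*31 - -26*28)=232, (-26*21 - -36*31)=570, (-36*-4 - -28*21)=732; twice the area = |686| = 686; area = 343; answer 343
Stage 4: Y3 = 343; threaded value p + q = 344; d = -27; T(2) = -1*(40) - 1*(-27) = -13; iterating: T(2)=-13, T(3)=-27, T(4)=40, T(5)=-13, T(6)=-27, T(7)=40, T(8)=-13, T(9)=-27, T(10)=40, T(11)=-13, T(12)=-27, T(13)=40, T(14)=-13, T(15)=-27, T(16)=40, T(17)=-13; answer -13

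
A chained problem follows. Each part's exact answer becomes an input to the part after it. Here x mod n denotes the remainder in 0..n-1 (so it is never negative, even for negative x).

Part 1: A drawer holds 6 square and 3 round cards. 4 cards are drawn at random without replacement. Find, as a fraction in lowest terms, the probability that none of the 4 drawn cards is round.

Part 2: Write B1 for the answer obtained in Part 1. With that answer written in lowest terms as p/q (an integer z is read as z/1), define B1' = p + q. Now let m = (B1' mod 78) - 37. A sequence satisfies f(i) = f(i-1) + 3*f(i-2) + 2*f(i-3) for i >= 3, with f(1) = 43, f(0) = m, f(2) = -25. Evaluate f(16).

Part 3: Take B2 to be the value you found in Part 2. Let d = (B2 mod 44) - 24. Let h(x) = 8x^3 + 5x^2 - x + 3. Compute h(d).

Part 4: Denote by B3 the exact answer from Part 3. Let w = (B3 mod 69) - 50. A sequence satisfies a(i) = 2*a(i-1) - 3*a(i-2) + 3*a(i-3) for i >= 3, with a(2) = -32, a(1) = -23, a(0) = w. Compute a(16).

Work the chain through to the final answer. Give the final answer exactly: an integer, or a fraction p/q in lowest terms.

Part 1: total draws C(9,4) = 126; favorable C(6,4) = 15; P = 5/42; answer 5/42
Part 2: B1 = 5/42; threaded value p + q = 47; m = 10; f(3) = 1*(-25) + 3*(43) + 2*(10) = 124; iterating: f(3)=124, f(4)=135, f(5)=457, f(6)=1110, f(7)=2751, f(8)=6995, f(9)=17468, f(10)=43955, f(11)=110349, f(12)=277150, f(13)=696107, f(14)=1748255, f(15)=4390876, f(16)=11027855; answer 11027855
Part 3: B2 = 11027855; d = -21; 8*(-21)^3 + 5*(-21)^2 - 1*(-21)^1 + 3 = (-74088) + (2205) + (21) + (3) = -71859; answer -71859
Part 4: B3 = -71859; w = -11; a(3) = 2*(-32) - 3*(-23) + 3*(-11) = -28; iterating: a(3)=-28, a(4)=-29, a(5)=-70, a(6)=-137, a(7)=-151, a(8)=-101, a(9)=-160, a(10)=-470, a(11)=-763, a(12)=-596, a(13)=-313, a(14)=-1127, a(15)=-3103, a(16)=-3764; answer -3764

-3764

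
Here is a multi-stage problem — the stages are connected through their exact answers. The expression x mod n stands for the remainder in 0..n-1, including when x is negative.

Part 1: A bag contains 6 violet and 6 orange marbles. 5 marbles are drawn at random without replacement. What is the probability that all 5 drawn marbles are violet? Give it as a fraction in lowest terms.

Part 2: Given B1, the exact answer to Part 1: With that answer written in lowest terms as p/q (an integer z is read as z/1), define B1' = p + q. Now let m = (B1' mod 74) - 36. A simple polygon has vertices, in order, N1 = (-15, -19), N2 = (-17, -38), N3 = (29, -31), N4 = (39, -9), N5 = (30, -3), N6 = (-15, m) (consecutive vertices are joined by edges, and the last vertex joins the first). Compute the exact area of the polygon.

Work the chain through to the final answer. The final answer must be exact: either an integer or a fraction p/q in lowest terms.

2126

Part 1: total draws C(12,5) = 792; favorable C(6,5) = 6; P = 1/132; answer 1/132
Part 2: B1 = 1/132; threaded value p + q = 133; m = 23; cross terms: (-15*-38 - -17*-19)=247, (-17*-31 - 29*-38)=1629, (29*-9 - 39*-31)=948, (39*-3 - 30*-9)=153, (30*23 - -15*-3)=645, (-15*-19 - -15*23)=630; twice the area = |4252| = 4252; area = 2126; answer 2126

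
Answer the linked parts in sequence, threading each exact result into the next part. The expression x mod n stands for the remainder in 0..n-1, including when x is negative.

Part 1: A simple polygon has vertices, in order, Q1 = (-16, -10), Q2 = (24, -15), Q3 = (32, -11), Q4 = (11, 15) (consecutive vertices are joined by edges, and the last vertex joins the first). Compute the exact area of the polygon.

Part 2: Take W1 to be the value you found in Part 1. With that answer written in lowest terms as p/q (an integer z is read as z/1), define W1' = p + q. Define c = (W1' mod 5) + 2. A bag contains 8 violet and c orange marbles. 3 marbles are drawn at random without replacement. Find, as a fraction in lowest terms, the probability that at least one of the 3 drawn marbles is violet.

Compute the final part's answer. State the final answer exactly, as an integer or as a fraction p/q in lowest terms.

86/91

Part 1: cross terms: (-16*-15 - 24*-10)=480, (24*-11 - 32*-15)=216, (32*15 - 11*-11)=601, (11*-10 - -16*15)=130; twice the area = |1427| = 1427; area = 1427/2; answer 1427/2
Part 2: W1 = 1427/2; threaded value p + q = 1429; c = 6; total draws C(14,3) = 364; complement C(6,3) = 20; favorable 364 - 20 = 344; P = 86/91; answer 86/91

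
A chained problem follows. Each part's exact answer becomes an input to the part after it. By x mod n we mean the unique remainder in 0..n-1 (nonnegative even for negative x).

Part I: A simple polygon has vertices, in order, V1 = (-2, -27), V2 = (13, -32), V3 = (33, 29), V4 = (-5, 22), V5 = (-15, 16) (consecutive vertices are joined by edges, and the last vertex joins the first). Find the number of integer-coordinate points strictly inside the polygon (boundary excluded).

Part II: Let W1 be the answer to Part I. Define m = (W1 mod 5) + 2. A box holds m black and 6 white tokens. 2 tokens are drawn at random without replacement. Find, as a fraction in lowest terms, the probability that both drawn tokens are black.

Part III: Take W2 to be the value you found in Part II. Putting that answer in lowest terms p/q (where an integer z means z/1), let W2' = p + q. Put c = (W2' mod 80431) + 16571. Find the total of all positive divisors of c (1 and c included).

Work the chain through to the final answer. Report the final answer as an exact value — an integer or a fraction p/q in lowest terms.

Part I: cross terms: (-2*-32 - 13*-27)=415, (13*29 - 33*-32)=1433, (33*22 - -5*29)=871, (-5*16 - -15*22)=250, (-15*-27 - -2*16)=437; twice the area = |3406| = 3406; area = 1703; boundary points = 5 + 1 + 1 + 2 + 1 = 10; strictly interior points = area - boundary/2 + 1 = 1699; answer 1699
Part II: W1 = 1699; m = 6; total draws C(12,2) = 66; favorable C(6,2) = 15; P = 5/22; answer 5/22
Part III: W2 = 5/22; threaded value p + q = 27; c = 16598; 16598 = 2 * 43 * 193; sigma = (1 + 2) * (1 + 43) * (1 + 193) = 3 * 44 * 194 = 25608; answer 25608

25608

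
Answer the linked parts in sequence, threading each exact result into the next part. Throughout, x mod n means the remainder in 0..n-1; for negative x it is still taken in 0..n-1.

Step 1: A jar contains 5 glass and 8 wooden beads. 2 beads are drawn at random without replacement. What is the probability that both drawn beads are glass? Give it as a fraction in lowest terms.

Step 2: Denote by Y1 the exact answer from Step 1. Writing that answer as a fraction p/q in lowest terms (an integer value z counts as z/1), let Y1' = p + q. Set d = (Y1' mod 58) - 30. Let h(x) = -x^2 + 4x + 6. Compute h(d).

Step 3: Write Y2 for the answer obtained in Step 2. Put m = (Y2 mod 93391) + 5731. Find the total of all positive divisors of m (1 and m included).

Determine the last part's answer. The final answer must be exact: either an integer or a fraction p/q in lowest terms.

236208

Step 1: total draws C(13,2) = 78; favorable C(5,2) = 10; P = 5/39; answer 5/39
Step 2: Y1 = 5/39; threaded value p + q = 44; d = 14; -1*(14)^2 + 4*(14)^1 + 6 = (-196) + (56) + (6) = -134; answer -134
Step 3: Y2 = -134; m = 98988; 98988 = 2^2 * 3 * 73 * 113; sigma = (1 + 2 + 4) * (1 + 3) * (1 + 73) * (1 + 113) = 7 * 4 * 74 * 114 = 236208; answer 236208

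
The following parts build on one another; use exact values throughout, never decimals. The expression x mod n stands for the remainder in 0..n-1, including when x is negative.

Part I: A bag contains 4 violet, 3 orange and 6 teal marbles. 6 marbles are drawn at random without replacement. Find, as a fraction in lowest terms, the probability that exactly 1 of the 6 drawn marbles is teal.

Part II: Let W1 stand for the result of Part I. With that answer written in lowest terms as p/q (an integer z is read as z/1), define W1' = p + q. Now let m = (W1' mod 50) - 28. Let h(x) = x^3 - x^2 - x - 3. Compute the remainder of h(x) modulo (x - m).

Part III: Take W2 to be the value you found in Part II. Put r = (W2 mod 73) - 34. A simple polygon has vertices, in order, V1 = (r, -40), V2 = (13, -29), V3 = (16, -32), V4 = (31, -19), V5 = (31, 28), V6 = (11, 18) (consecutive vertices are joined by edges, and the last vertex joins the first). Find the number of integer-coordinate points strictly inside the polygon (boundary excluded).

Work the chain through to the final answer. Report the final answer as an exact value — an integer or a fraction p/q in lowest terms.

Part I: total draws C(13,6) = 1716; favorable C(6,1)*C(7,5) = 126; P = 21/286; answer 21/286
Part II: W1 = 21/286; threaded value p + q = 307; m = -21; remainder = value at the root: 1*(-21)^3 - 1*(-21)^2 - 1*(-21)^1 - 3 = (-9261) + (-441) + (21) + (-3) = -9684; answer -9684
Part III: W2 = -9684; r = -9; cross terms: (-9*-29 - 13*-40)=781, (13*-32 - 16*-29)=48, (16*-19 - 31*-32)=688, (31*28 - 31*-19)=1457, (31*18 - 11*28)=250, (11*-40 - -9*18)=-278; twice the area = |2946| = 2946; area = 1473; boundary points = 11 + 3 + 1 + 47 + 10 + 2 = 74; strictly interior points = area - boundary/2 + 1 = 1437; answer 1437

1437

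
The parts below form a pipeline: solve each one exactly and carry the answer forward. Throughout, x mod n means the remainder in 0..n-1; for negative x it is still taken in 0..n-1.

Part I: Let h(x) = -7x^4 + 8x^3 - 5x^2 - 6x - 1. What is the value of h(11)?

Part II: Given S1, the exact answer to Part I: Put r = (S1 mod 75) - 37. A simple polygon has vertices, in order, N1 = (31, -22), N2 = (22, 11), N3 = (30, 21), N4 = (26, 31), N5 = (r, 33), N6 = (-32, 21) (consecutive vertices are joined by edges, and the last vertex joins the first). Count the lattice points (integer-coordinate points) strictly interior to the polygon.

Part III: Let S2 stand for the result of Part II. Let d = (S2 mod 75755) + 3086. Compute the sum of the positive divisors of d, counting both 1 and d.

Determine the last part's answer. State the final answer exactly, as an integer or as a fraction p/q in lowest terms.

Part I: -7*(11)^4 + 8*(11)^3 - 5*(11)^2 - 6*(11)^1 - 1 = (-102487) + (10648) + (-605) + (-66) + (-1) = -92511; answer -92511
Part II: S1 = -92511; r = 2; cross terms: (31*11 - 22*-22)=825, (22*21 - 30*11)=132, (30*31 - 26*21)=384, (26*33 - 2*31)=796, (2*21 - -32*33)=1098, (-32*-22 - 31*21)=53; twice the area = |3288| = 3288; area = 1644; boundary points = 3 + 2 + 2 + 2 + 2 + 1 = 12; strictly interior points = area - boundary/2 + 1 = 1639; answer 1639
Part III: S2 = 1639; d = 4725; 4725 = 3^3 * 5^2 * 7; sigma = (1 + 3 + 9 + 27) * (1 + 5 + 25) * (1 + 7) = 40 * 31 * 8 = 9920; answer 9920

9920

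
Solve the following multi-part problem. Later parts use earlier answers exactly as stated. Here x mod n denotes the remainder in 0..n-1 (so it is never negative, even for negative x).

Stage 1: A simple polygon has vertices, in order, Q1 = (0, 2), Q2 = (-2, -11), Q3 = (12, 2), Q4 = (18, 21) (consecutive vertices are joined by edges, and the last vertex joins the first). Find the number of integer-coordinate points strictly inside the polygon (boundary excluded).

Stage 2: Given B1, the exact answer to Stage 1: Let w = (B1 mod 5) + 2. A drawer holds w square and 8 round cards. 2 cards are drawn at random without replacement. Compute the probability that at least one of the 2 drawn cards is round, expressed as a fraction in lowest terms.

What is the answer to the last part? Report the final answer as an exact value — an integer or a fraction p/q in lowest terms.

Stage 1: cross terms: (0*-11 - -2*2)=4, (-2*2 - 12*-11)=128, (12*21 - 18*2)=216, (18*2 - 0*21)=36; twice the area = |384| = 384; area = 192; boundary points = 1 + 1 + 1 + 1 = 4; strictly interior points = area - boundary/2 + 1 = 191; answer 191
Stage 2: B1 = 191; w = 3; total draws C(11,2) = 55; complement C(3,2) = 3; favorable 55 - 3 = 52; P = 52/55; answer 52/55

52/55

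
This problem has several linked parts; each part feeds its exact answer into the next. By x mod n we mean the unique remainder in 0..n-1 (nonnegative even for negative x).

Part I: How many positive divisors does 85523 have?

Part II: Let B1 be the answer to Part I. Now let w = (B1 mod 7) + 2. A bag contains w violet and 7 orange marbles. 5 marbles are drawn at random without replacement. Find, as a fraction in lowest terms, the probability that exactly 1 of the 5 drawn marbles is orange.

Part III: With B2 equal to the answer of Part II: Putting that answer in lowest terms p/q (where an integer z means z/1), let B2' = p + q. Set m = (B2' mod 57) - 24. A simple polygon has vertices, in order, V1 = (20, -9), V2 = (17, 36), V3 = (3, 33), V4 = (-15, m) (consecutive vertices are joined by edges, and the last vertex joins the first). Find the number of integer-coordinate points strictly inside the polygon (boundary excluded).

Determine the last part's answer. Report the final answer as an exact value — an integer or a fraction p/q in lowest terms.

1093

Part I: 85523 is prime, so its only divisors are 1 and 85523; count = 2; answer 2
Part II: B1 = 2; w = 4; total draws C(11,5) = 462; favorable C(7,1)*C(4,4) = 7; P = 1/66; answer 1/66
Part III: B2 = 1/66; threaded value p + q = 67; m = -14; cross terms: (20*36 - 17*-9)=873, (17*33 - 3*36)=453, (3*-14 - -15*33)=453, (-15*-9 - 20*-14)=415; twice the area = |2194| = 2194; area = 1097; boundary points = 3 + 1 + 1 + 5 = 10; strictly interior points = area - boundary/2 + 1 = 1093; answer 1093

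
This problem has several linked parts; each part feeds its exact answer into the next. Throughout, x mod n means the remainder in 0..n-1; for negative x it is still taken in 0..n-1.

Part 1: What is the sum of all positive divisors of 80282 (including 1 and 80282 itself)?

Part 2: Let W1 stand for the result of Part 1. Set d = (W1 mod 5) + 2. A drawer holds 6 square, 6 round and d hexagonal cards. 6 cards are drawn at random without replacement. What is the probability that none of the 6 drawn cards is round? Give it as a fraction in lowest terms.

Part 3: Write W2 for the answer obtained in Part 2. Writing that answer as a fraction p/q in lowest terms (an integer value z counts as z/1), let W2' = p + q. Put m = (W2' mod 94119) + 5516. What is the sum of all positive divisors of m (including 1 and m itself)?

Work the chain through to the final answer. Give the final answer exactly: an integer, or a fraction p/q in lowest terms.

8328

Part 1: 80282 = 2 * 137 * 293; sigma = (1 + 2) * (1 + 137) * (1 + 293) = 3 * 138 * 294 = 121716; answer 121716
Part 2: W1 = 121716; d = 3; total draws C(15,6) = 5005; favorable C(9,6) = 84; P = 12/715; answer 12/715
Part 3: W2 = 12/715; threaded value p + q = 727; m = 6243; 6243 = 3 * 2081; sigma = (1 + 3) * (1 + 2081) = 4 * 2082 = 8328; answer 8328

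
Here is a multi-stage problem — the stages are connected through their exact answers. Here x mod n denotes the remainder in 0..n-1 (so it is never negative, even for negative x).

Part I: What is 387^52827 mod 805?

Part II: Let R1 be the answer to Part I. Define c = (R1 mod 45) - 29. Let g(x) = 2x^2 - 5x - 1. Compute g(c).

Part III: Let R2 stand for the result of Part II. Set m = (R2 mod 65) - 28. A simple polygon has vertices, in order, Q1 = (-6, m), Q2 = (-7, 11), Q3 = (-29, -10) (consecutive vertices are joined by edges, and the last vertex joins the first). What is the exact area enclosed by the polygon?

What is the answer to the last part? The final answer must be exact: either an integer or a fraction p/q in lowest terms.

Part I: squarings mod 805: 387^1=387, 387^2=39, 387^4=716, 387^8=676, 387^16=541, 387^32=466, 387^64=611, 387^128=606, 387^256=156, 387^512=186, 387^1024=786, 387^2048=361, 387^4096=716, 387^8192=676, 387^16384=541, 387^32768=466; 387^52827 = 387^1 * 387^2 * 387^8 * 387^16 * 387^64 * 387^512 * 387^1024 * 387^2048 * 387^16384 * 387^32768 = 218 (mod 805); answer 218
Part II: R1 = 218; c = 9; 2*(9)^2 - 5*(9)^1 - 1 = (162) + (-45) + (-1) = 116; answer 116
Part III: R2 = 116; m = 23; cross terms: (-6*11 - -7*23)=95, (-7*-10 - -29*11)=389, (-29*23 - -6*-10)=-727; twice the area = |-243| = 243; area = 243/2; answer 243/2

243/2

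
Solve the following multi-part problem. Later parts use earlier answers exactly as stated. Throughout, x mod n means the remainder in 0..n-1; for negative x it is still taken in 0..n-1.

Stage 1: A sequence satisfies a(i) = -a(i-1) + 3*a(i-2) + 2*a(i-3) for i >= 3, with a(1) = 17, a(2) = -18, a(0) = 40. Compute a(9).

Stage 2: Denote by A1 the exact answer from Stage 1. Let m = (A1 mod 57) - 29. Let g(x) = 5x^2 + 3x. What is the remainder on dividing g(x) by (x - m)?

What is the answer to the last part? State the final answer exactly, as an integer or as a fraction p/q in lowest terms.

1080

Stage 1: a(3) = -1*(-18) + 3*(17) + 2*(40) = 149; iterating: a(3)=149, a(4)=-169, a(5)=580, a(6)=-789, a(7)=2191, a(8)=-3398, a(9)=8393; answer 8393
Stage 2: A1 = 8393; m = -15; remainder = value at the root: 5*(-15)^2 + 3*(-15)^1 = (1125) + (-45) = 1080; answer 1080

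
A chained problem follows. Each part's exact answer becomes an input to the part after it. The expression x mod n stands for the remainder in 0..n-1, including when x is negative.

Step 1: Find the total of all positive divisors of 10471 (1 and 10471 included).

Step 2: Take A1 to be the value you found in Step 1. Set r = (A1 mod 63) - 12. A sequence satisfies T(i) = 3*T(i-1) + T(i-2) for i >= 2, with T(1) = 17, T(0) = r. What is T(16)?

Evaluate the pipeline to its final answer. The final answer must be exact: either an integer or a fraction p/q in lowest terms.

Step 1: 10471 = 37 * 283; sigma = (1 + 37) * (1 + 283) = 38 * 284 = 10792; answer 10792
Step 2: A1 = 10792; r = 7; T(2) = 3*(17) + 1*(7) = 58; iterating: T(2)=58, T(3)=191, T(4)=631, T(5)=2084, T(6)=6883, T(7)=22733, T(8)=75082, T(9)=247979, T(10)=819019, T(11)=2705036, T(12)=8934127, T(13)=29507417, T(14)=97456378, T(15)=321876551, T(16)=1063086031; answer 1063086031

1063086031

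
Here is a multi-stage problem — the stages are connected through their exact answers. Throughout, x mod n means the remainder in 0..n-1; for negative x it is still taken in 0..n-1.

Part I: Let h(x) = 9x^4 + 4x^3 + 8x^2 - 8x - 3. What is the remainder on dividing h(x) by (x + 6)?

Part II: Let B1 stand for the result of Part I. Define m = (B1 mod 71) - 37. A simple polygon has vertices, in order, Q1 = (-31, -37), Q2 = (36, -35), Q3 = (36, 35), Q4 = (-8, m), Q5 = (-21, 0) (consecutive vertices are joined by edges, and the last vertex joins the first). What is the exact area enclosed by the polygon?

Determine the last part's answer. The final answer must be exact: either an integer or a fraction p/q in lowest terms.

Part I: remainder = value at the root: 9*(-6)^4 + 4*(-6)^3 + 8*(-6)^2 - 8*(-6)^1 - 3 = (11664) + (-864) + (288) + (48) + (-3) = 11133; answer 11133
Part II: B1 = 11133; m = 20; cross terms: (-31*-35 - 36*-37)=2417, (36*35 - 36*-35)=2520, (36*20 - -8*35)=1000, (-8*0 - -21*20)=420, (-21*-37 - -31*0)=777; twice the area = |7134| = 7134; area = 3567; answer 3567

3567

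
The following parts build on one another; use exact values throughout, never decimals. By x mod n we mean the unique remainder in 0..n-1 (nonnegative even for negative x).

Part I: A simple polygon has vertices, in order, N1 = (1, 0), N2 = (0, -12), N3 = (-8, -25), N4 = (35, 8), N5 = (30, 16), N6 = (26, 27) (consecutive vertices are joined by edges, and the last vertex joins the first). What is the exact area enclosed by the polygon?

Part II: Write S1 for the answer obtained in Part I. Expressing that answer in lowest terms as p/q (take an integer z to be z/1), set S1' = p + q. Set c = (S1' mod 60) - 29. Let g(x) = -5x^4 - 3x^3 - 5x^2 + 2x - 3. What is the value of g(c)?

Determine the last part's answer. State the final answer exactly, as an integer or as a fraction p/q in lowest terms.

Part I: cross terms: (1*-12 - 0*0)=-12, (0*-25 - -8*-12)=-96, (-8*8 - 35*-25)=811, (35*16 - 30*8)=320, (30*27 - 26*16)=394, (26*0 - 1*27)=-27; twice the area = |1390| = 1390; area = 695; answer 695
Part II: S1 = 695; threaded value p + q = 696; c = 7; -5*(7)^4 - 3*(7)^3 - 5*(7)^2 + 2*(7)^1 - 3 = (-12005) + (-1029) + (-245) + (14) + (-3) = -13268; answer -13268

-13268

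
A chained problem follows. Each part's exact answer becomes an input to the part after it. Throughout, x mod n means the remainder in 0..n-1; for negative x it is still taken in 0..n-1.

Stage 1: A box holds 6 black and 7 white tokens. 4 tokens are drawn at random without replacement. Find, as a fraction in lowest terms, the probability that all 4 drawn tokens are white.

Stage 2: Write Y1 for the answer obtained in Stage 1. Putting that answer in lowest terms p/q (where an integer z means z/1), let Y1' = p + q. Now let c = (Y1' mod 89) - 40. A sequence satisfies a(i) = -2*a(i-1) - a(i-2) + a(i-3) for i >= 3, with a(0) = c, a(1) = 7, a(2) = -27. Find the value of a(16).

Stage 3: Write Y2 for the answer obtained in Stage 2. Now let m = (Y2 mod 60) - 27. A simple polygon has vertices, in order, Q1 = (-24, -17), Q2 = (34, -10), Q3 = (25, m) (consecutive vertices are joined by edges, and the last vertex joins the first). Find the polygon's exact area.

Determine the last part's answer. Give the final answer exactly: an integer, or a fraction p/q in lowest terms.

Stage 1: total draws C(13,4) = 715; favorable C(7,4) = 35; P = 7/143; answer 7/143
Stage 2: Y1 = 7/143; threaded value p + q = 150; c = 21; a(3) = -2*(-27) - 1*(7) + 1*(21) = 68; iterating: a(3)=68, a(4)=-102, a(5)=109, a(6)=-48, a(7)=-115, a(8)=387, a(9)=-707, a(10)=912, a(11)=-730, a(12)=-159, a(13)=1960, a(14)=-4491, a(15)=6863, a(16)=-7275; answer -7275
Stage 3: Y2 = -7275; m = 18; cross terms: (-24*-10 - 34*-17)=818, (34*18 - 25*-10)=862, (25*-17 - -24*18)=7; twice the area = |1687| = 1687; area = 1687/2; answer 1687/2

1687/2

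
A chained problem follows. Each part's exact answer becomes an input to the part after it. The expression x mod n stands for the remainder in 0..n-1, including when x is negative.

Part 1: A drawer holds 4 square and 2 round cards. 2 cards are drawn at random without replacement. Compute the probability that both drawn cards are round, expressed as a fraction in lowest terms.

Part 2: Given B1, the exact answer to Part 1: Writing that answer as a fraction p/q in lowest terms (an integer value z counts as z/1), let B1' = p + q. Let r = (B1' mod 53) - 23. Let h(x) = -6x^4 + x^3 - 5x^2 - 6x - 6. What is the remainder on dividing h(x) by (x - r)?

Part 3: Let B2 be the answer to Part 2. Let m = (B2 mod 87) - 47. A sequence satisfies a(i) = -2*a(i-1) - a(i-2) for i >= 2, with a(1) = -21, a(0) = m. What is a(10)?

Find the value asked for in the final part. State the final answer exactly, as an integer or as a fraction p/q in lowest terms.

579

Part 1: total draws C(6,2) = 15; favorable C(2,2) = 1; P = 1/15; answer 1/15
Part 2: B1 = 1/15; threaded value p + q = 16; r = -7; remainder = value at the root: -6*(-7)^4 + 1*(-7)^3 - 5*(-7)^2 - 6*(-7)^1 - 6 = (-14406) + (-343) + (-245) + (42) + (-6) = -14958; answer -14958
Part 3: B2 = -14958; m = -41; a(2) = -2*(-21) - 1*(-41) = 83; iterating: a(2)=83, a(3)=-145, a(4)=207, a(5)=-269, a(6)=331, a(7)=-393, a(8)=455, a(9)=-517, a(10)=579; answer 579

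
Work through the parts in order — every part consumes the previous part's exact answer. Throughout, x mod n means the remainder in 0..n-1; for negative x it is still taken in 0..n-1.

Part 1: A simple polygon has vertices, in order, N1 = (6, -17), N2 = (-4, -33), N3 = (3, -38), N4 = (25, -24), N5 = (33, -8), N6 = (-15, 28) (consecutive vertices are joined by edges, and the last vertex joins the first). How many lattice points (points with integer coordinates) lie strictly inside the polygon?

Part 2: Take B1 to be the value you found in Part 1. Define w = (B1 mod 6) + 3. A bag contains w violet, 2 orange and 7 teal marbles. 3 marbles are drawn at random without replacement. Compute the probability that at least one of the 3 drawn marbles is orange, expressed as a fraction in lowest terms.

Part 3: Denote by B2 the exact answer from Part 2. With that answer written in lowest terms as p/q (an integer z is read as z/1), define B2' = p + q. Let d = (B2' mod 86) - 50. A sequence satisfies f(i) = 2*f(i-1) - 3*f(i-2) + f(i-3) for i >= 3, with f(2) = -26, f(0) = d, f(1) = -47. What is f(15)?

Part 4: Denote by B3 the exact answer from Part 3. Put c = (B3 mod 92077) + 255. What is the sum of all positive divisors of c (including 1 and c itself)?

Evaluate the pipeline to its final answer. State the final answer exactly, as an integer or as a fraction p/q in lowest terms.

Part 1: cross terms: (6*-33 - -4*-17)=-266, (-4*-38 - 3*-33)=251, (3*-24 - 25*-38)=878, (25*-8 - 33*-24)=592, (33*28 - -15*-8)=804, (-15*-17 - 6*28)=87; twice the area = |2346| = 2346; area = 1173; boundary points = 2 + 1 + 2 + 8 + 12 + 3 = 28; strictly interior points = area - boundary/2 + 1 = 1160; answer 1160
Part 2: B1 = 1160; w = 5; total draws C(14,3) = 364; complement C(12,3) = 220; favorable 364 - 220 = 144; P = 36/91; answer 36/91
Part 3: B2 = 36/91; threaded value p + q = 127; d = -9; f(3) = 2*(-26) - 3*(-47) + 1*(-9) = 80; iterating: f(3)=80, f(4)=191, f(5)=116, f(6)=-261, f(7)=-679, f(8)=-459, f(9)=858, f(10)=2414, f(11)=1795, f(12)=-2794, f(13)=-8559, f(14)=-6941, f(15)=9001; answer 9001
Part 4: B3 = 9001; c = 9256; 9256 = 2^3 * 13 * 89; sigma = (1 + 2 + 4 + 8) * (1 + 13) * (1 + 89) = 15 * 14 * 90 = 18900; answer 18900

18900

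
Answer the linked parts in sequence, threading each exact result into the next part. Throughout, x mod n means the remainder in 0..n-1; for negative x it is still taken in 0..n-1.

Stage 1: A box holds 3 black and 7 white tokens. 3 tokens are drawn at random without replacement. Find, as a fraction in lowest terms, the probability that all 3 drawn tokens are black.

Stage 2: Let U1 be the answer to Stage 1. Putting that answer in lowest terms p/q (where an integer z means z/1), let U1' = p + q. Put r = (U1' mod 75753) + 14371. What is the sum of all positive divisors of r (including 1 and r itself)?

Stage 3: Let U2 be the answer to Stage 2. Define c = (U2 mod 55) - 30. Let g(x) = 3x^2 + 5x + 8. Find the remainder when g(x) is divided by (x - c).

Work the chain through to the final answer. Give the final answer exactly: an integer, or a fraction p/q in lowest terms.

Stage 1: total draws C(10,3) = 120; favorable C(3,3) = 1; P = 1/120; answer 1/120
Stage 2: U1 = 1/120; threaded value p + q = 121; r = 14492; 14492 = 2^2 * 3623; sigma = (1 + 2 + 4) * (1 + 3623) = 7 * 3624 = 25368; answer 25368
Stage 3: U2 = 25368; c = -17; remainder = value at the root: 3*(-17)^2 + 5*(-17)^1 + 8 = (867) + (-85) + (8) = 790; answer 790

790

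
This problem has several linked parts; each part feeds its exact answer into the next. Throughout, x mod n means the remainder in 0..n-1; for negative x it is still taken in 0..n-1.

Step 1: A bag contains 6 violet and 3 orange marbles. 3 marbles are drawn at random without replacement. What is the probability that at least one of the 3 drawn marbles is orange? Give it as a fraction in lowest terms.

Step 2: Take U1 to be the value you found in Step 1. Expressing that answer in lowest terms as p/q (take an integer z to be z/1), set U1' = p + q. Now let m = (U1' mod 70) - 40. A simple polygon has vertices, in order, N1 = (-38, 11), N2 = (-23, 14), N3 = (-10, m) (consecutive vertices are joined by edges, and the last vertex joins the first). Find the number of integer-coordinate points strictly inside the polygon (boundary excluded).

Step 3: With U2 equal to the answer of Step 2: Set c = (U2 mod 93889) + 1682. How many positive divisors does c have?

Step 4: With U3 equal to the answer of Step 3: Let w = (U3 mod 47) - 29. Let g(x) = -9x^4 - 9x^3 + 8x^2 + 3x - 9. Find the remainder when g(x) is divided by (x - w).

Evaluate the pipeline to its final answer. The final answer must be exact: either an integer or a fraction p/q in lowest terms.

-3370084

Step 1: total draws C(9,3) = 84; complement C(6,3) = 20; favorable 84 - 20 = 64; P = 16/21; answer 16/21
Step 2: U1 = 16/21; threaded value p + q = 37; m = -3; cross terms: (-38*14 - -23*11)=-279, (-23*-3 - -10*14)=209, (-10*11 - -38*-3)=-224; twice the area = |-294| = 294; area = 147; boundary points = 3 + 1 + 14 = 18; strictly interior points = area - boundary/2 + 1 = 139; answer 139
Step 3: U2 = 139; c = 1821; 1821 = 3 * 607; number of divisors = (1+1) * (1+1) = 4; answer 4
Step 4: U3 = 4; w = -25; remainder = value at the root: -9*(-25)^4 - 9*(-25)^3 + 8*(-25)^2 + 3*(-25)^1 - 9 = (-3515625) + (140625) + (5000) + (-75) + (-9) = -3370084; answer -3370084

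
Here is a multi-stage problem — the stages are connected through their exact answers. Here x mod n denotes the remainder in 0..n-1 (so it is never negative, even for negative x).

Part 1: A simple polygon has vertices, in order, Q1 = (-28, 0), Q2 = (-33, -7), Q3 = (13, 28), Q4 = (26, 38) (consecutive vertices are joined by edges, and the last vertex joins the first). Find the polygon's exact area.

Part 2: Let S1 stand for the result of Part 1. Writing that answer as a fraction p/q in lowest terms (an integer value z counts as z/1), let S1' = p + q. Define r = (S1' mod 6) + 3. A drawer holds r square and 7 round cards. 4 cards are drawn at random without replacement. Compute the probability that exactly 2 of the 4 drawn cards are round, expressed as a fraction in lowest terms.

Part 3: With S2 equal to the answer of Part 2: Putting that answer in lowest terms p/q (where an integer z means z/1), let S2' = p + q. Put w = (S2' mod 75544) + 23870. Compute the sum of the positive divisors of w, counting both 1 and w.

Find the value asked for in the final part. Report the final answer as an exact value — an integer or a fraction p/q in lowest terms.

Part 1: cross terms: (-28*-7 - -33*0)=196, (-33*28 - 13*-7)=-833, (13*38 - 26*28)=-234, (26*0 - -28*38)=1064; twice the area = |193| = 193; area = 193/2; answer 193/2
Part 2: S1 = 193/2; threaded value p + q = 195; r = 6; total draws C(13,4) = 715; favorable C(7,2)*C(6,2) = 315; P = 63/143; answer 63/143
Part 3: S2 = 63/143; threaded value p + q = 206; w = 24076; 24076 = 2^2 * 13 * 463; sigma = (1 + 2 + 4) * (1 + 13) * (1 + 463) = 7 * 14 * 464 = 45472; answer 45472

45472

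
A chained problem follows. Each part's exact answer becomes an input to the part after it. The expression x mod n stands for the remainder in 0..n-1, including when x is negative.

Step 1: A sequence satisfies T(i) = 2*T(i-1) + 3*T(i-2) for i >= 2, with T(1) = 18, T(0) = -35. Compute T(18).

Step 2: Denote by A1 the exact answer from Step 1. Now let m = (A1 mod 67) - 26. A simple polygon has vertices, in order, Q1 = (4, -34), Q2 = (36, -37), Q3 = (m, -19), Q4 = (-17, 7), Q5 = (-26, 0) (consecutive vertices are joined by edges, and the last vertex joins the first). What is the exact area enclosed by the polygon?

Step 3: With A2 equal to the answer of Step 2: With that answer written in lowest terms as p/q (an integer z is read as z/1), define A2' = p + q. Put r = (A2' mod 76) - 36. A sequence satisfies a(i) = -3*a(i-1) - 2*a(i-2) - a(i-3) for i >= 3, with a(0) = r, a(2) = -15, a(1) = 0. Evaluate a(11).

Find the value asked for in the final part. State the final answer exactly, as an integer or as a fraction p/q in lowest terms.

Step 1: T(2) = 2*(18) + 3*(-35) = -69; iterating: T(2)=-69, T(3)=-84, T(4)=-375, T(5)=-1002, T(6)=-3129, T(7)=-9264, T(8)=-27915, T(9)=-83622, T(10)=-250989, T(11)=-752844, T(12)=-2258655, T(13)=-6775842, T(14)=-20327649, T(15)=-60982824, T(16)=-182948595, T(17)=-548845662, T(18)=-1646537109; answer -1646537109
Step 2: A1 = -1646537109; m = -8; cross terms: (4*-37 - 36*-34)=1076, (36*-19 - -8*-37)=-980, (-8*7 - -17*-19)=-379, (-17*0 - -26*7)=182, (-26*-34 - 4*0)=884; twice the area = |783| = 783; area = 783/2; answer 783/2
Step 3: A2 = 783/2; threaded value p + q = 785; r = -11; a(3) = -3*(-15) - 2*(0) - 1*(-11) = 56; iterating: a(3)=56, a(4)=-138, a(5)=317, a(6)=-731, a(7)=1697, a(8)=-3946, a(9)=9175, a(10)=-21330, a(11)=49586; answer 49586

49586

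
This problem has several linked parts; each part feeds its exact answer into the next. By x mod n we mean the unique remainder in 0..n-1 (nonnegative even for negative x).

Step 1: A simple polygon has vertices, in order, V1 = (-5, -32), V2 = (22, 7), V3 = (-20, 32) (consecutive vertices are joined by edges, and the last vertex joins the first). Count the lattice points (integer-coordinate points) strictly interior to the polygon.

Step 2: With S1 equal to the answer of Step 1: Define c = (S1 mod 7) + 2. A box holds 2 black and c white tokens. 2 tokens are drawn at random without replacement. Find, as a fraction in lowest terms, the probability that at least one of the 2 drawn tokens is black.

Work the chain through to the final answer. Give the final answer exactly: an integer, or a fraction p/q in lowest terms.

5/6

Step 1: cross terms: (-5*7 - 22*-32)=669, (22*32 - -20*7)=844, (-20*-32 - -5*32)=800; twice the area = |2313| = 2313; area = 2313/2; boundary points = 3 + 1 + 1 = 5; strictly interior points = area - boundary/2 + 1 = 1155; answer 1155
Step 2: S1 = 1155; c = 2; total draws C(4,2) = 6; complement C(2,2) = 1; favorable 6 - 1 = 5; P = 5/6; answer 5/6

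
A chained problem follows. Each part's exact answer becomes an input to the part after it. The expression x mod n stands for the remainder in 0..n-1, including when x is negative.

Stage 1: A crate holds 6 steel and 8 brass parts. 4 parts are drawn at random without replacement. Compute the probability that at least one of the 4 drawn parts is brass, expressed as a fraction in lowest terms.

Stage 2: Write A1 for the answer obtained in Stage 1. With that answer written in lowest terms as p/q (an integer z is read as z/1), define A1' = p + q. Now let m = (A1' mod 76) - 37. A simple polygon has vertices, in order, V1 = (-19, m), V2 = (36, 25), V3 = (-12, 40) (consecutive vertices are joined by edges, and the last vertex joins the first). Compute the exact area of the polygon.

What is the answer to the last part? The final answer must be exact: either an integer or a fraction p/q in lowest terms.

Stage 1: total draws C(14,4) = 1001; complement C(6,4) = 15; favorable 1001 - 15 = 986; P = 986/1001; answer 986/1001
Stage 2: A1 = 986/1001; threaded value p + q = 1987; m = -26; cross terms: (-19*25 - 36*-26)=461, (36*40 - -12*25)=1740, (-12*-26 - -19*40)=1072; twice the area = |3273| = 3273; area = 3273/2; answer 3273/2

3273/2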